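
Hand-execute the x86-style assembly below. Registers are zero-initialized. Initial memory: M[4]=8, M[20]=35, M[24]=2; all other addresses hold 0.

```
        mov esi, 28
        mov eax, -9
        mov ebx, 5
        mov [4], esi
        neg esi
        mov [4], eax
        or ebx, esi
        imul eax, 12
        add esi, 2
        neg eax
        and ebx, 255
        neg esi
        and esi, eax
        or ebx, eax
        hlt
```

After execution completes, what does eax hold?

108

mov esi, 28 → esi=28
mov eax, -9 → eax=-9
mov ebx, 5 → ebx=5
mov [4], esi → M[4]=28
neg esi → esi=-(28)=-28
mov [4], eax → M[4]=-9
or ebx, esi → ebx=5|(-28)=-27
imul eax, 12 → eax=(-9)*12=-108
add esi, 2 → esi=(-28)+2=-26
neg eax → eax=-(-108)=108
and ebx, 255 → ebx=(-27)&255=229
neg esi → esi=-(-26)=26
and esi, eax → esi=26&108=8
or ebx, eax → ebx=229|108=237
halt.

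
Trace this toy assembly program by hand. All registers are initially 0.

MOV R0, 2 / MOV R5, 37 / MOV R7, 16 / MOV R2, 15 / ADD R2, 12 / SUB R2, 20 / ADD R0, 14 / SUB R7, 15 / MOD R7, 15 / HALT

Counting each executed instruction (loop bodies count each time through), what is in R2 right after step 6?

after MOV R0, 2: R0=2
after MOV R5, 37: R5=37
after MOV R7, 16: R7=16
after MOV R2, 15: R2=15
after ADD R2, 12: R2=15+12=27
after SUB R2, 20: R2=27-20=7
After step 6: R2 = 7.

7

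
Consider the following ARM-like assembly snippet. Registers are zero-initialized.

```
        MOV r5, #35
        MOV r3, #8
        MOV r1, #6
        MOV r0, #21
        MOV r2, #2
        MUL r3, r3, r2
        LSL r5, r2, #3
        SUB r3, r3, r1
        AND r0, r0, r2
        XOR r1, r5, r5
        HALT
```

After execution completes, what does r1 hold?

r5=35
r3=8
r1=6
r0=21
r2=2
r3=8*2=16
r5=2<<3=16
r3=16-6=10
r0=21&2=0
r1=16^16=0
halt.

0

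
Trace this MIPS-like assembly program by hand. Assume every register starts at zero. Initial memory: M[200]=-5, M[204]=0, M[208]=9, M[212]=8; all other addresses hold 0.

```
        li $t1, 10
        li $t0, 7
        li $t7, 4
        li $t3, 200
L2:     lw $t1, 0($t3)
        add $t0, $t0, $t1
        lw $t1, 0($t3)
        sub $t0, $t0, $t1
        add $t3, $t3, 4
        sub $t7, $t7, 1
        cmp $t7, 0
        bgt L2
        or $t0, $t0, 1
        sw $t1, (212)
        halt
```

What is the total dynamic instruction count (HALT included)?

39

$t1=10
$t0=7
$t7=4
$t3=200
$t1=M[200]=-5
$t0=7+(-5)=2
$t1=M[200]=-5
$t0=2-(-5)=7
$t3=200+4=204
$t7=4-1=3
cmp $t7, 0  (cmp 3,0)
bgt L2: taken
$t1=M[204]=0
$t0=7+0=7
$t1=M[204]=0
$t0=7-0=7
$t3=204+4=208
$t7=3-1=2
cmp $t7, 0  (cmp 2,0)
bgt L2: taken
$t1=M[208]=9
$t0=7+9=16
$t1=M[208]=9
$t0=16-9=7
$t3=208+4=212
$t7=2-1=1
cmp $t7, 0  (cmp 1,0)
bgt L2: taken
$t1=M[212]=8
$t0=7+8=15
$t1=M[212]=8
$t0=15-8=7
$t3=212+4=216
$t7=1-1=0
cmp $t7, 0  (cmp 0,0)
bgt L2: not taken
$t0=7|1=7
sw $t1, (212) → M[212]=8
halt.
Total executed instructions: 39.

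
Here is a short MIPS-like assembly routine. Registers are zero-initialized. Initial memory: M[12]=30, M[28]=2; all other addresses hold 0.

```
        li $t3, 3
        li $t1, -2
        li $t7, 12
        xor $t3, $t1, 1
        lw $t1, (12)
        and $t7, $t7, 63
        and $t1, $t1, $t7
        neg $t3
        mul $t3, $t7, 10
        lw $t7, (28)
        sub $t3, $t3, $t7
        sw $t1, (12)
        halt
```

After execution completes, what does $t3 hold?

li $t3, 3 → $t3=3
li $t1, -2 → $t1=-2
li $t7, 12 → $t7=12
xor $t3, $t1, 1 → $t3=(-2)^1=-1
lw $t1, (12) → $t1=M[12]=30
and $t7, $t7, 63 → $t7=12&63=12
and $t1, $t1, $t7 → $t1=30&12=12
neg $t3 → $t3=-(-1)=1
mul $t3, $t7, 10 → $t3=12*10=120
lw $t7, (28) → $t7=M[28]=2
sub $t3, $t3, $t7 → $t3=120-2=118
sw $t1, (12) → M[12]=12
halt.

118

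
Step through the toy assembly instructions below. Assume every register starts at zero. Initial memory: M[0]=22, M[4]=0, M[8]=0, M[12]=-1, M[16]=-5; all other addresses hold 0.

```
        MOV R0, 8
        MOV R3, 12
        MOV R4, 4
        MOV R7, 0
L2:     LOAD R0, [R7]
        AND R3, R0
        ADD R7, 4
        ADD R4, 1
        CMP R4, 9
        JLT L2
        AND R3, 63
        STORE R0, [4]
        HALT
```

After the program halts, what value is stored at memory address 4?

MOV R0, 8 → R0=8
MOV R3, 12 → R3=12
MOV R4, 4 → R4=4
MOV R7, 0 → R7=0
LOAD R0, [R7] → R0=M[0]=22
AND R3, R0 → R3=12&22=4
ADD R7, 4 → R7=0+4=4
ADD R4, 1 → R4=4+1=5
CMP R4, 9  (cmp 5,9)
JLT L2: taken
LOAD R0, [R7] → R0=M[4]=0
AND R3, R0 → R3=4&0=0
ADD R7, 4 → R7=4+4=8
ADD R4, 1 → R4=5+1=6
CMP R4, 9  (cmp 6,9)
JLT L2: taken
LOAD R0, [R7] → R0=M[8]=0
AND R3, R0 → R3=0&0=0
ADD R7, 4 → R7=8+4=12
ADD R4, 1 → R4=6+1=7
CMP R4, 9  (cmp 7,9)
JLT L2: taken
LOAD R0, [R7] → R0=M[12]=-1
AND R3, R0 → R3=0&(-1)=0
ADD R7, 4 → R7=12+4=16
ADD R4, 1 → R4=7+1=8
CMP R4, 9  (cmp 8,9)
JLT L2: taken
LOAD R0, [R7] → R0=M[16]=-5
AND R3, R0 → R3=0&(-5)=0
ADD R7, 4 → R7=16+4=20
ADD R4, 1 → R4=8+1=9
CMP R4, 9  (cmp 9,9)
JLT L2: not taken
AND R3, 63 → R3=0&63=0
STORE R0, [4] → M[4]=-5
halt.

-5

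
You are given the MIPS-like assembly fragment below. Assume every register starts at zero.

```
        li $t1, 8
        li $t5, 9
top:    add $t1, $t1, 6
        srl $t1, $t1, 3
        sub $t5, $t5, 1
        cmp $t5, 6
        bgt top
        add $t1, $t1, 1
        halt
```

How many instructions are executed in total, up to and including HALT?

19

li $t1, 8 → $t1=8
li $t5, 9 → $t5=9
add $t1, $t1, 6 → $t1=8+6=14
srl $t1, $t1, 3 → $t1=14>>3=1
sub $t5, $t5, 1 → $t5=9-1=8
cmp $t5, 6  (cmp 8,6)
bgt top: taken
add $t1, $t1, 6 → $t1=1+6=7
srl $t1, $t1, 3 → $t1=7>>3=0
sub $t5, $t5, 1 → $t5=8-1=7
cmp $t5, 6  (cmp 7,6)
bgt top: taken
add $t1, $t1, 6 → $t1=0+6=6
srl $t1, $t1, 3 → $t1=6>>3=0
sub $t5, $t5, 1 → $t5=7-1=6
cmp $t5, 6  (cmp 6,6)
bgt top: not taken
add $t1, $t1, 1 → $t1=0+1=1
halt.
Total executed instructions: 19.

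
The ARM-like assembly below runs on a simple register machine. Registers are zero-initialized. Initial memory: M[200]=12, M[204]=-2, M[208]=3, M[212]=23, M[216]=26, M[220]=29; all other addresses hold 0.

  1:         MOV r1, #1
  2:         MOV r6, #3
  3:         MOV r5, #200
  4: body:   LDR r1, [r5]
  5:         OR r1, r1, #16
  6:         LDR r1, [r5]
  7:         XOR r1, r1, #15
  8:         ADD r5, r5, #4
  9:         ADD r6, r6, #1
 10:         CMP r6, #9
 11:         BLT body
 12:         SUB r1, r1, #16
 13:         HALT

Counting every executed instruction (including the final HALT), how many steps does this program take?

53

after MOV r1, #1: r1=1
after MOV r6, #3: r6=3
after MOV r5, #200: r5=200
after LDR r1, [r5]: r1=M[200]=12
after OR r1, r1, #16: r1=12|16=28
after LDR r1, [r5]: r1=M[200]=12
after XOR r1, r1, #15: r1=12^15=3
after ADD r5, r5, #4: r5=200+4=204
after ADD r6, r6, #1: r6=3+1=4
CMP r6, #9  (cmp 4,9)
BLT body: taken
after LDR r1, [r5]: r1=M[204]=-2
after OR r1, r1, #16: r1=(-2)|16=-2
after LDR r1, [r5]: r1=M[204]=-2
after XOR r1, r1, #15: r1=(-2)^15=-15
after ADD r5, r5, #4: r5=204+4=208
after ADD r6, r6, #1: r6=4+1=5
CMP r6, #9  (cmp 5,9)
BLT body: taken
after LDR r1, [r5]: r1=M[208]=3
after OR r1, r1, #16: r1=3|16=19
after LDR r1, [r5]: r1=M[208]=3
after XOR r1, r1, #15: r1=3^15=12
after ADD r5, r5, #4: r5=208+4=212
after ADD r6, r6, #1: r6=5+1=6
CMP r6, #9  (cmp 6,9)
BLT body: taken
after LDR r1, [r5]: r1=M[212]=23
after OR r1, r1, #16: r1=23|16=23
after LDR r1, [r5]: r1=M[212]=23
after XOR r1, r1, #15: r1=23^15=24
after ADD r5, r5, #4: r5=212+4=216
after ADD r6, r6, #1: r6=6+1=7
CMP r6, #9  (cmp 7,9)
BLT body: taken
after LDR r1, [r5]: r1=M[216]=26
after OR r1, r1, #16: r1=26|16=26
after LDR r1, [r5]: r1=M[216]=26
after XOR r1, r1, #15: r1=26^15=21
after ADD r5, r5, #4: r5=216+4=220
after ADD r6, r6, #1: r6=7+1=8
CMP r6, #9  (cmp 8,9)
BLT body: taken
after LDR r1, [r5]: r1=M[220]=29
after OR r1, r1, #16: r1=29|16=29
after LDR r1, [r5]: r1=M[220]=29
after XOR r1, r1, #15: r1=29^15=18
after ADD r5, r5, #4: r5=220+4=224
after ADD r6, r6, #1: r6=8+1=9
CMP r6, #9  (cmp 9,9)
BLT body: not taken
after SUB r1, r1, #16: r1=18-16=2
halt.
Total executed instructions: 53.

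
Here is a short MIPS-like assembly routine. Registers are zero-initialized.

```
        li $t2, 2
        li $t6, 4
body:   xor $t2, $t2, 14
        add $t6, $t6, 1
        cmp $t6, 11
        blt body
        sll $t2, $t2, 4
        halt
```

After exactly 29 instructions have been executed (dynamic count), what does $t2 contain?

12

after li $t2, 2: $t2=2
after li $t6, 4: $t6=4
after xor $t2, $t2, 14: $t2=2^14=12
after add $t6, $t6, 1: $t6=4+1=5
cmp $t6, 11  (cmp 5,11)
blt body: taken
after xor $t2, $t2, 14: $t2=12^14=2
after add $t6, $t6, 1: $t6=5+1=6
cmp $t6, 11  (cmp 6,11)
blt body: taken
after xor $t2, $t2, 14: $t2=2^14=12
after add $t6, $t6, 1: $t6=6+1=7
cmp $t6, 11  (cmp 7,11)
blt body: taken
after xor $t2, $t2, 14: $t2=12^14=2
after add $t6, $t6, 1: $t6=7+1=8
cmp $t6, 11  (cmp 8,11)
blt body: taken
after xor $t2, $t2, 14: $t2=2^14=12
after add $t6, $t6, 1: $t6=8+1=9
cmp $t6, 11  (cmp 9,11)
blt body: taken
after xor $t2, $t2, 14: $t2=12^14=2
after add $t6, $t6, 1: $t6=9+1=10
cmp $t6, 11  (cmp 10,11)
blt body: taken
after xor $t2, $t2, 14: $t2=2^14=12
after add $t6, $t6, 1: $t6=10+1=11
cmp $t6, 11  (cmp 11,11)
After step 29: $t2 = 12.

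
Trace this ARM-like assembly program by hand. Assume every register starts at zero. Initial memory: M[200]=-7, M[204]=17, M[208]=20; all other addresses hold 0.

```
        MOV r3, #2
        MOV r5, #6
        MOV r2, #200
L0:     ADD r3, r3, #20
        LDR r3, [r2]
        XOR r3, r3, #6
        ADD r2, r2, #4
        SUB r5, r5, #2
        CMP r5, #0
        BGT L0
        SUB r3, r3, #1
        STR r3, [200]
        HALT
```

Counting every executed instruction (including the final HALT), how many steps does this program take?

r3=2
r5=6
r2=200
r3=2+20=22
r3=M[200]=-7
r3=(-7)^6=-1
r2=200+4=204
r5=6-2=4
CMP r5, #0  (cmp 4,0)
BGT L0: taken
r3=(-1)+20=19
r3=M[204]=17
r3=17^6=23
r2=204+4=208
r5=4-2=2
CMP r5, #0  (cmp 2,0)
BGT L0: taken
r3=23+20=43
r3=M[208]=20
r3=20^6=18
r2=208+4=212
r5=2-2=0
CMP r5, #0  (cmp 0,0)
BGT L0: not taken
r3=18-1=17
STR r3, [200] → M[200]=17
halt.
Total executed instructions: 27.

27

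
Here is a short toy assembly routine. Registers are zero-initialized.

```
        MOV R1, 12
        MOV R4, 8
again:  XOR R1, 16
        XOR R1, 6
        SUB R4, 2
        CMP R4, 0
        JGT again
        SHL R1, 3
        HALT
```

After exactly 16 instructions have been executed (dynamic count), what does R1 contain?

26

MOV R1, 12 → R1=12
MOV R4, 8 → R4=8
XOR R1, 16 → R1=12^16=28
XOR R1, 6 → R1=28^6=26
SUB R4, 2 → R4=8-2=6
CMP R4, 0  (cmp 6,0)
JGT again: taken
XOR R1, 16 → R1=26^16=10
XOR R1, 6 → R1=10^6=12
SUB R4, 2 → R4=6-2=4
CMP R4, 0  (cmp 4,0)
JGT again: taken
XOR R1, 16 → R1=12^16=28
XOR R1, 6 → R1=28^6=26
SUB R4, 2 → R4=4-2=2
CMP R4, 0  (cmp 2,0)
After step 16: R1 = 26.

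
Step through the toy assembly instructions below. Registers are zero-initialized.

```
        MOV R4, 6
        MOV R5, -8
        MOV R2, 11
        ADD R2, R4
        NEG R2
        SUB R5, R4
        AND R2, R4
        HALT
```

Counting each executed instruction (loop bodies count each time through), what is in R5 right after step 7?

after MOV R4, 6: R4=6
after MOV R5, -8: R5=-8
after MOV R2, 11: R2=11
after ADD R2, R4: R2=11+6=17
after NEG R2: R2=-(17)=-17
after SUB R5, R4: R5=(-8)-6=-14
after AND R2, R4: R2=(-17)&6=6
After step 7: R5 = -14.

-14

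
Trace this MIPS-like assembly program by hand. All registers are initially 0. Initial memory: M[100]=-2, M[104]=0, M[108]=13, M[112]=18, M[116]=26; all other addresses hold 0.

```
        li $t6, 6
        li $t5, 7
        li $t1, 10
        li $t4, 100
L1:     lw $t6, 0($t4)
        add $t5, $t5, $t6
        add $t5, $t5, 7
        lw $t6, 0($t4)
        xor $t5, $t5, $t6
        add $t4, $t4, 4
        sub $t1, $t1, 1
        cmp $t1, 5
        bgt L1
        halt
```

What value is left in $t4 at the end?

120

$t6=6
$t5=7
$t1=10
$t4=100
$t6=M[100]=-2
$t5=7+(-2)=5
$t5=5+7=12
$t6=M[100]=-2
$t5=12^(-2)=-14
$t4=100+4=104
$t1=10-1=9
cmp $t1, 5  (cmp 9,5)
bgt L1: taken
$t6=M[104]=0
$t5=(-14)+0=-14
$t5=(-14)+7=-7
$t6=M[104]=0
$t5=(-7)^0=-7
$t4=104+4=108
$t1=9-1=8
cmp $t1, 5  (cmp 8,5)
bgt L1: taken
$t6=M[108]=13
$t5=(-7)+13=6
$t5=6+7=13
$t6=M[108]=13
$t5=13^13=0
$t4=108+4=112
$t1=8-1=7
cmp $t1, 5  (cmp 7,5)
bgt L1: taken
$t6=M[112]=18
$t5=0+18=18
$t5=18+7=25
$t6=M[112]=18
$t5=25^18=11
$t4=112+4=116
$t1=7-1=6
cmp $t1, 5  (cmp 6,5)
bgt L1: taken
$t6=M[116]=26
$t5=11+26=37
$t5=37+7=44
$t6=M[116]=26
$t5=44^26=54
$t4=116+4=120
$t1=6-1=5
cmp $t1, 5  (cmp 5,5)
bgt L1: not taken
halt.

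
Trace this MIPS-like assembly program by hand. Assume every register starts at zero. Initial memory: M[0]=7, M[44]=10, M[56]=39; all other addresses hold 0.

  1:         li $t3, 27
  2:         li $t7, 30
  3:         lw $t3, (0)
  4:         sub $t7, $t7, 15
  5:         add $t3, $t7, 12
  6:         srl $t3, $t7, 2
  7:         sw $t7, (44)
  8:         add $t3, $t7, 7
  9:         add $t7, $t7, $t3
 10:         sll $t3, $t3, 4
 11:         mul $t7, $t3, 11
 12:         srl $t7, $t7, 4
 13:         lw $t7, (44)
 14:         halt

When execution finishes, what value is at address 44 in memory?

15

li $t3, 27 → $t3=27
li $t7, 30 → $t7=30
lw $t3, (0) → $t3=M[0]=7
sub $t7, $t7, 15 → $t7=30-15=15
add $t3, $t7, 12 → $t3=15+12=27
srl $t3, $t7, 2 → $t3=15>>2=3
sw $t7, (44) → M[44]=15
add $t3, $t7, 7 → $t3=15+7=22
add $t7, $t7, $t3 → $t7=15+22=37
sll $t3, $t3, 4 → $t3=22<<4=352
mul $t7, $t3, 11 → $t7=352*11=3872
srl $t7, $t7, 4 → $t7=3872>>4=242
lw $t7, (44) → $t7=M[44]=15
halt.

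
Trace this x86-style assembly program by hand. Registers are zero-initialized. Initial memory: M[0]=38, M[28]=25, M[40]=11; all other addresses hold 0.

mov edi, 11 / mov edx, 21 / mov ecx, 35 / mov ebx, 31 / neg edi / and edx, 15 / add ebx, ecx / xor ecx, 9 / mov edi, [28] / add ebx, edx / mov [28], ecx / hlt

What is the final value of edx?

5

edi=11
edx=21
ecx=35
ebx=31
edi=-(11)=-11
edx=21&15=5
ebx=31+35=66
ecx=35^9=42
edi=M[28]=25
ebx=66+5=71
mov [28], ecx → M[28]=42
halt.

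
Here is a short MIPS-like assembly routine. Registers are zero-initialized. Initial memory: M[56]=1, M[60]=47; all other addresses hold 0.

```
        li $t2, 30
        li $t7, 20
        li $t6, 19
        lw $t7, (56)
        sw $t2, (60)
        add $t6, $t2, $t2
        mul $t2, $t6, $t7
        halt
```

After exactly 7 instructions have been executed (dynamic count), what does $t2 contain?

60

li $t2, 30 → $t2=30
li $t7, 20 → $t7=20
li $t6, 19 → $t6=19
lw $t7, (56) → $t7=M[56]=1
sw $t2, (60) → M[60]=30
add $t6, $t2, $t2 → $t6=30+30=60
mul $t2, $t6, $t7 → $t2=60*1=60
After step 7: $t2 = 60.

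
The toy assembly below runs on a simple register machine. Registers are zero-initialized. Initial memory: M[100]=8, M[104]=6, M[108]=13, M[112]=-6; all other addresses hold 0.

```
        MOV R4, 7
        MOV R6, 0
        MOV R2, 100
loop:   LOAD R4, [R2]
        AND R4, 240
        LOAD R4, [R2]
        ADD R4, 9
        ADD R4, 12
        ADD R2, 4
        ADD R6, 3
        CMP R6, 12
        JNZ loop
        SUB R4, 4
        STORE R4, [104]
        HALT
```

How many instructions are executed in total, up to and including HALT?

42

MOV R4, 7 → R4=7
MOV R6, 0 → R6=0
MOV R2, 100 → R2=100
LOAD R4, [R2] → R4=M[100]=8
AND R4, 240 → R4=8&240=0
LOAD R4, [R2] → R4=M[100]=8
ADD R4, 9 → R4=8+9=17
ADD R4, 12 → R4=17+12=29
ADD R2, 4 → R2=100+4=104
ADD R6, 3 → R6=0+3=3
CMP R6, 12  (cmp 3,12)
JNZ loop: taken
LOAD R4, [R2] → R4=M[104]=6
AND R4, 240 → R4=6&240=0
LOAD R4, [R2] → R4=M[104]=6
ADD R4, 9 → R4=6+9=15
ADD R4, 12 → R4=15+12=27
ADD R2, 4 → R2=104+4=108
ADD R6, 3 → R6=3+3=6
CMP R6, 12  (cmp 6,12)
JNZ loop: taken
LOAD R4, [R2] → R4=M[108]=13
AND R4, 240 → R4=13&240=0
LOAD R4, [R2] → R4=M[108]=13
ADD R4, 9 → R4=13+9=22
ADD R4, 12 → R4=22+12=34
ADD R2, 4 → R2=108+4=112
ADD R6, 3 → R6=6+3=9
CMP R6, 12  (cmp 9,12)
JNZ loop: taken
LOAD R4, [R2] → R4=M[112]=-6
AND R4, 240 → R4=(-6)&240=240
LOAD R4, [R2] → R4=M[112]=-6
ADD R4, 9 → R4=(-6)+9=3
ADD R4, 12 → R4=3+12=15
ADD R2, 4 → R2=112+4=116
ADD R6, 3 → R6=9+3=12
CMP R6, 12  (cmp 12,12)
JNZ loop: not taken
SUB R4, 4 → R4=15-4=11
STORE R4, [104] → M[104]=11
halt.
Total executed instructions: 42.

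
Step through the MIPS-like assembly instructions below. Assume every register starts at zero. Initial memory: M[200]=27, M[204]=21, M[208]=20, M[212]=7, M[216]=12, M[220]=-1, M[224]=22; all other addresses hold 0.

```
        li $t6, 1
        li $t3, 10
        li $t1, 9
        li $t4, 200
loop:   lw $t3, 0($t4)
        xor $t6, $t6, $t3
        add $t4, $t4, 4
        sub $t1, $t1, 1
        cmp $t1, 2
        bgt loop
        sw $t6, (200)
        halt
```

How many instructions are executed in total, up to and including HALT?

after li $t6, 1: $t6=1
after li $t3, 10: $t3=10
after li $t1, 9: $t1=9
after li $t4, 200: $t4=200
after lw $t3, 0($t4): $t3=M[200]=27
after xor $t6, $t6, $t3: $t6=1^27=26
after add $t4, $t4, 4: $t4=200+4=204
after sub $t1, $t1, 1: $t1=9-1=8
cmp $t1, 2  (cmp 8,2)
bgt loop: taken
after lw $t3, 0($t4): $t3=M[204]=21
after xor $t6, $t6, $t3: $t6=26^21=15
after add $t4, $t4, 4: $t4=204+4=208
after sub $t1, $t1, 1: $t1=8-1=7
cmp $t1, 2  (cmp 7,2)
bgt loop: taken
after lw $t3, 0($t4): $t3=M[208]=20
after xor $t6, $t6, $t3: $t6=15^20=27
after add $t4, $t4, 4: $t4=208+4=212
after sub $t1, $t1, 1: $t1=7-1=6
cmp $t1, 2  (cmp 6,2)
bgt loop: taken
after lw $t3, 0($t4): $t3=M[212]=7
after xor $t6, $t6, $t3: $t6=27^7=28
after add $t4, $t4, 4: $t4=212+4=216
after sub $t1, $t1, 1: $t1=6-1=5
cmp $t1, 2  (cmp 5,2)
bgt loop: taken
after lw $t3, 0($t4): $t3=M[216]=12
after xor $t6, $t6, $t3: $t6=28^12=16
after add $t4, $t4, 4: $t4=216+4=220
after sub $t1, $t1, 1: $t1=5-1=4
cmp $t1, 2  (cmp 4,2)
bgt loop: taken
after lw $t3, 0($t4): $t3=M[220]=-1
after xor $t6, $t6, $t3: $t6=16^(-1)=-17
after add $t4, $t4, 4: $t4=220+4=224
after sub $t1, $t1, 1: $t1=4-1=3
cmp $t1, 2  (cmp 3,2)
bgt loop: taken
after lw $t3, 0($t4): $t3=M[224]=22
after xor $t6, $t6, $t3: $t6=(-17)^22=-7
after add $t4, $t4, 4: $t4=224+4=228
after sub $t1, $t1, 1: $t1=3-1=2
cmp $t1, 2  (cmp 2,2)
bgt loop: not taken
sw $t6, (200) → M[200]=-7
halt.
Total executed instructions: 48.

48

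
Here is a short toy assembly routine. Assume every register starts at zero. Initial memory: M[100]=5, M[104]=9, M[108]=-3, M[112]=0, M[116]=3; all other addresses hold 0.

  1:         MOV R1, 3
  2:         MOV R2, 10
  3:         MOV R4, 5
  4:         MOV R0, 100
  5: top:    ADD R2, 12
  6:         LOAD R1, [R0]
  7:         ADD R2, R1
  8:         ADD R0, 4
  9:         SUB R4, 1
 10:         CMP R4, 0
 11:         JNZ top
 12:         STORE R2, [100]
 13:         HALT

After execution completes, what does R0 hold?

120

MOV R1, 3 → R1=3
MOV R2, 10 → R2=10
MOV R4, 5 → R4=5
MOV R0, 100 → R0=100
ADD R2, 12 → R2=10+12=22
LOAD R1, [R0] → R1=M[100]=5
ADD R2, R1 → R2=22+5=27
ADD R0, 4 → R0=100+4=104
SUB R4, 1 → R4=5-1=4
CMP R4, 0  (cmp 4,0)
JNZ top: taken
ADD R2, 12 → R2=27+12=39
LOAD R1, [R0] → R1=M[104]=9
ADD R2, R1 → R2=39+9=48
ADD R0, 4 → R0=104+4=108
SUB R4, 1 → R4=4-1=3
CMP R4, 0  (cmp 3,0)
JNZ top: taken
ADD R2, 12 → R2=48+12=60
LOAD R1, [R0] → R1=M[108]=-3
ADD R2, R1 → R2=60+(-3)=57
ADD R0, 4 → R0=108+4=112
SUB R4, 1 → R4=3-1=2
CMP R4, 0  (cmp 2,0)
JNZ top: taken
ADD R2, 12 → R2=57+12=69
LOAD R1, [R0] → R1=M[112]=0
ADD R2, R1 → R2=69+0=69
ADD R0, 4 → R0=112+4=116
SUB R4, 1 → R4=2-1=1
CMP R4, 0  (cmp 1,0)
JNZ top: taken
ADD R2, 12 → R2=69+12=81
LOAD R1, [R0] → R1=M[116]=3
ADD R2, R1 → R2=81+3=84
ADD R0, 4 → R0=116+4=120
SUB R4, 1 → R4=1-1=0
CMP R4, 0  (cmp 0,0)
JNZ top: not taken
STORE R2, [100] → M[100]=84
halt.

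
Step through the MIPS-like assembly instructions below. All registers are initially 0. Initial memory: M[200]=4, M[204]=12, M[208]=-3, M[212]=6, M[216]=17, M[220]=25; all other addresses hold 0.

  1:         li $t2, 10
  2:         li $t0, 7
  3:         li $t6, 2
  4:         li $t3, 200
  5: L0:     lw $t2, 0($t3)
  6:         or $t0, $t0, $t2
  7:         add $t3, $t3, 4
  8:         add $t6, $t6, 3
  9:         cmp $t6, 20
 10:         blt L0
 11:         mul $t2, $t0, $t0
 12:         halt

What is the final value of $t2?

after li $t2, 10: $t2=10
after li $t0, 7: $t0=7
after li $t6, 2: $t6=2
after li $t3, 200: $t3=200
after lw $t2, 0($t3): $t2=M[200]=4
after or $t0, $t0, $t2: $t0=7|4=7
after add $t3, $t3, 4: $t3=200+4=204
after add $t6, $t6, 3: $t6=2+3=5
cmp $t6, 20  (cmp 5,20)
blt L0: taken
after lw $t2, 0($t3): $t2=M[204]=12
after or $t0, $t0, $t2: $t0=7|12=15
after add $t3, $t3, 4: $t3=204+4=208
after add $t6, $t6, 3: $t6=5+3=8
cmp $t6, 20  (cmp 8,20)
blt L0: taken
after lw $t2, 0($t3): $t2=M[208]=-3
after or $t0, $t0, $t2: $t0=15|(-3)=-1
after add $t3, $t3, 4: $t3=208+4=212
after add $t6, $t6, 3: $t6=8+3=11
cmp $t6, 20  (cmp 11,20)
blt L0: taken
after lw $t2, 0($t3): $t2=M[212]=6
after or $t0, $t0, $t2: $t0=(-1)|6=-1
after add $t3, $t3, 4: $t3=212+4=216
after add $t6, $t6, 3: $t6=11+3=14
cmp $t6, 20  (cmp 14,20)
blt L0: taken
after lw $t2, 0($t3): $t2=M[216]=17
after or $t0, $t0, $t2: $t0=(-1)|17=-1
after add $t3, $t3, 4: $t3=216+4=220
after add $t6, $t6, 3: $t6=14+3=17
cmp $t6, 20  (cmp 17,20)
blt L0: taken
after lw $t2, 0($t3): $t2=M[220]=25
after or $t0, $t0, $t2: $t0=(-1)|25=-1
after add $t3, $t3, 4: $t3=220+4=224
after add $t6, $t6, 3: $t6=17+3=20
cmp $t6, 20  (cmp 20,20)
blt L0: not taken
after mul $t2, $t0, $t0: $t2=(-1)*(-1)=1
halt.

1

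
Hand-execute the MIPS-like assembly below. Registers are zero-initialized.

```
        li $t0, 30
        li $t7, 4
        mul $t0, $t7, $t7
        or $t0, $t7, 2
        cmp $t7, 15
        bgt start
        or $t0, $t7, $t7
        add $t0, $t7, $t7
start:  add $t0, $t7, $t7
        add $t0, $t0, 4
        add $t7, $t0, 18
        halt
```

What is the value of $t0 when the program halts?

$t0=30
$t7=4
$t0=4*4=16
$t0=4|2=6
cmp $t7, 15  (cmp 4,15)
bgt start: not taken
$t0=4|4=4
$t0=4+4=8
$t0=4+4=8
$t0=8+4=12
$t7=12+18=30
halt.

12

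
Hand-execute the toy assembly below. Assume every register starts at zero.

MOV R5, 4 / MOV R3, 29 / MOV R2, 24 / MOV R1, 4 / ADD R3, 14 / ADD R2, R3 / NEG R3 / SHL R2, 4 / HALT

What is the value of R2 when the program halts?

after MOV R5, 4: R5=4
after MOV R3, 29: R3=29
after MOV R2, 24: R2=24
after MOV R1, 4: R1=4
after ADD R3, 14: R3=29+14=43
after ADD R2, R3: R2=24+43=67
after NEG R3: R3=-(43)=-43
after SHL R2, 4: R2=67<<4=1072
halt.

1072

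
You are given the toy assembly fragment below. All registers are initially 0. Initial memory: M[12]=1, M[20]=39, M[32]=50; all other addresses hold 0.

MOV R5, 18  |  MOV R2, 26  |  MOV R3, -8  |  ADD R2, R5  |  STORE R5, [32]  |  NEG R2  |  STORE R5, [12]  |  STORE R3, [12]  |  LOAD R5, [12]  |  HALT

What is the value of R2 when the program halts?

MOV R5, 18 → R5=18
MOV R2, 26 → R2=26
MOV R3, -8 → R3=-8
ADD R2, R5 → R2=26+18=44
STORE R5, [32] → M[32]=18
NEG R2 → R2=-(44)=-44
STORE R5, [12] → M[12]=18
STORE R3, [12] → M[12]=-8
LOAD R5, [12] → R5=M[12]=-8
halt.

-44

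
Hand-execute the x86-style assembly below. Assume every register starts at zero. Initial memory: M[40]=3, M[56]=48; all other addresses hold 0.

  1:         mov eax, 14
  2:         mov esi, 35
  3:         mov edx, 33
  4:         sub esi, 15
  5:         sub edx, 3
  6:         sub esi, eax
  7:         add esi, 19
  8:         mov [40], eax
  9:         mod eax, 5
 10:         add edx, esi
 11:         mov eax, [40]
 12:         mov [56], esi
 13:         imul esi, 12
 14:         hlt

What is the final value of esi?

mov eax, 14 → eax=14
mov esi, 35 → esi=35
mov edx, 33 → edx=33
sub esi, 15 → esi=35-15=20
sub edx, 3 → edx=33-3=30
sub esi, eax → esi=20-14=6
add esi, 19 → esi=6+19=25
mov [40], eax → M[40]=14
mod eax, 5 → eax=14%5=4
add edx, esi → edx=30+25=55
mov eax, [40] → eax=M[40]=14
mov [56], esi → M[56]=25
imul esi, 12 → esi=25*12=300
halt.

300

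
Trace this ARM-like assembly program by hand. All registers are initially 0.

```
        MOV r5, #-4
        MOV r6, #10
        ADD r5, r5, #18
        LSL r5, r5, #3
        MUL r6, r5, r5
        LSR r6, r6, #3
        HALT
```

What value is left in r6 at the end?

r5=-4
r6=10
r5=(-4)+18=14
r5=14<<3=112
r6=112*112=12544
r6=12544>>3=1568
halt.

1568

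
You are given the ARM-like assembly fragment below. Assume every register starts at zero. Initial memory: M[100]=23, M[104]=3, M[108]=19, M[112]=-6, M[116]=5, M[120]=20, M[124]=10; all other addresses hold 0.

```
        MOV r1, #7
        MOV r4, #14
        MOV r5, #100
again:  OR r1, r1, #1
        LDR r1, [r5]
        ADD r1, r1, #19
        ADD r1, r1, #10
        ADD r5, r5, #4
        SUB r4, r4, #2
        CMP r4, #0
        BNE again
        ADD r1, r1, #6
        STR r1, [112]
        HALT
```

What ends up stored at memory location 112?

MOV r1, #7 → r1=7
MOV r4, #14 → r4=14
MOV r5, #100 → r5=100
OR r1, r1, #1 → r1=7|1=7
LDR r1, [r5] → r1=M[100]=23
ADD r1, r1, #19 → r1=23+19=42
ADD r1, r1, #10 → r1=42+10=52
ADD r5, r5, #4 → r5=100+4=104
SUB r4, r4, #2 → r4=14-2=12
CMP r4, #0  (cmp 12,0)
BNE again: taken
OR r1, r1, #1 → r1=52|1=53
LDR r1, [r5] → r1=M[104]=3
ADD r1, r1, #19 → r1=3+19=22
ADD r1, r1, #10 → r1=22+10=32
ADD r5, r5, #4 → r5=104+4=108
SUB r4, r4, #2 → r4=12-2=10
CMP r4, #0  (cmp 10,0)
BNE again: taken
OR r1, r1, #1 → r1=32|1=33
LDR r1, [r5] → r1=M[108]=19
ADD r1, r1, #19 → r1=19+19=38
ADD r1, r1, #10 → r1=38+10=48
ADD r5, r5, #4 → r5=108+4=112
SUB r4, r4, #2 → r4=10-2=8
CMP r4, #0  (cmp 8,0)
BNE again: taken
OR r1, r1, #1 → r1=48|1=49
LDR r1, [r5] → r1=M[112]=-6
ADD r1, r1, #19 → r1=(-6)+19=13
ADD r1, r1, #10 → r1=13+10=23
ADD r5, r5, #4 → r5=112+4=116
SUB r4, r4, #2 → r4=8-2=6
CMP r4, #0  (cmp 6,0)
BNE again: taken
OR r1, r1, #1 → r1=23|1=23
LDR r1, [r5] → r1=M[116]=5
ADD r1, r1, #19 → r1=5+19=24
ADD r1, r1, #10 → r1=24+10=34
ADD r5, r5, #4 → r5=116+4=120
SUB r4, r4, #2 → r4=6-2=4
CMP r4, #0  (cmp 4,0)
BNE again: taken
OR r1, r1, #1 → r1=34|1=35
LDR r1, [r5] → r1=M[120]=20
ADD r1, r1, #19 → r1=20+19=39
ADD r1, r1, #10 → r1=39+10=49
ADD r5, r5, #4 → r5=120+4=124
SUB r4, r4, #2 → r4=4-2=2
CMP r4, #0  (cmp 2,0)
BNE again: taken
OR r1, r1, #1 → r1=49|1=49
LDR r1, [r5] → r1=M[124]=10
ADD r1, r1, #19 → r1=10+19=29
ADD r1, r1, #10 → r1=29+10=39
ADD r5, r5, #4 → r5=124+4=128
SUB r4, r4, #2 → r4=2-2=0
CMP r4, #0  (cmp 0,0)
BNE again: not taken
ADD r1, r1, #6 → r1=39+6=45
STR r1, [112] → M[112]=45
halt.

45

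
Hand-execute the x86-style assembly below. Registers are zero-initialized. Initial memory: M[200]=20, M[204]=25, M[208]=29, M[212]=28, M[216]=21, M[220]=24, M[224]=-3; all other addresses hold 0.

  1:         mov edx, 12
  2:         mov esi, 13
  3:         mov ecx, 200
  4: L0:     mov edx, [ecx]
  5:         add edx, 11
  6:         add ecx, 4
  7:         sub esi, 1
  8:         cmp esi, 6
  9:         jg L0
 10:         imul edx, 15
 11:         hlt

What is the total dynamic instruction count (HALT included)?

47

after mov edx, 12: edx=12
after mov esi, 13: esi=13
after mov ecx, 200: ecx=200
after mov edx, [ecx]: edx=M[200]=20
after add edx, 11: edx=20+11=31
after add ecx, 4: ecx=200+4=204
after sub esi, 1: esi=13-1=12
cmp esi, 6  (cmp 12,6)
jg L0: taken
after mov edx, [ecx]: edx=M[204]=25
after add edx, 11: edx=25+11=36
after add ecx, 4: ecx=204+4=208
after sub esi, 1: esi=12-1=11
cmp esi, 6  (cmp 11,6)
jg L0: taken
after mov edx, [ecx]: edx=M[208]=29
after add edx, 11: edx=29+11=40
after add ecx, 4: ecx=208+4=212
after sub esi, 1: esi=11-1=10
cmp esi, 6  (cmp 10,6)
jg L0: taken
after mov edx, [ecx]: edx=M[212]=28
after add edx, 11: edx=28+11=39
after add ecx, 4: ecx=212+4=216
after sub esi, 1: esi=10-1=9
cmp esi, 6  (cmp 9,6)
jg L0: taken
after mov edx, [ecx]: edx=M[216]=21
after add edx, 11: edx=21+11=32
after add ecx, 4: ecx=216+4=220
after sub esi, 1: esi=9-1=8
cmp esi, 6  (cmp 8,6)
jg L0: taken
after mov edx, [ecx]: edx=M[220]=24
after add edx, 11: edx=24+11=35
after add ecx, 4: ecx=220+4=224
after sub esi, 1: esi=8-1=7
cmp esi, 6  (cmp 7,6)
jg L0: taken
after mov edx, [ecx]: edx=M[224]=-3
after add edx, 11: edx=(-3)+11=8
after add ecx, 4: ecx=224+4=228
after sub esi, 1: esi=7-1=6
cmp esi, 6  (cmp 6,6)
jg L0: not taken
after imul edx, 15: edx=8*15=120
halt.
Total executed instructions: 47.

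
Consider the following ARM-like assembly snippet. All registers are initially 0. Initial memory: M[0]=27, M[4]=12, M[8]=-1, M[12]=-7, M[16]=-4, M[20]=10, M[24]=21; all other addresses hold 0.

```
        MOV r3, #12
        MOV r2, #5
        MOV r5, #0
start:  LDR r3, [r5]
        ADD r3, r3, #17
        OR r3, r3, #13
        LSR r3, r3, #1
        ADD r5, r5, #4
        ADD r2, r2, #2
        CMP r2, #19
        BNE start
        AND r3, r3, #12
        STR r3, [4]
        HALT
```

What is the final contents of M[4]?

4

after MOV r3, #12: r3=12
after MOV r2, #5: r2=5
after MOV r5, #0: r5=0
after LDR r3, [r5]: r3=M[0]=27
after ADD r3, r3, #17: r3=27+17=44
after OR r3, r3, #13: r3=44|13=45
after LSR r3, r3, #1: r3=45>>1=22
after ADD r5, r5, #4: r5=0+4=4
after ADD r2, r2, #2: r2=5+2=7
CMP r2, #19  (cmp 7,19)
BNE start: taken
after LDR r3, [r5]: r3=M[4]=12
after ADD r3, r3, #17: r3=12+17=29
after OR r3, r3, #13: r3=29|13=29
after LSR r3, r3, #1: r3=29>>1=14
after ADD r5, r5, #4: r5=4+4=8
after ADD r2, r2, #2: r2=7+2=9
CMP r2, #19  (cmp 9,19)
BNE start: taken
after LDR r3, [r5]: r3=M[8]=-1
after ADD r3, r3, #17: r3=(-1)+17=16
after OR r3, r3, #13: r3=16|13=29
after LSR r3, r3, #1: r3=29>>1=14
after ADD r5, r5, #4: r5=8+4=12
after ADD r2, r2, #2: r2=9+2=11
CMP r2, #19  (cmp 11,19)
BNE start: taken
after LDR r3, [r5]: r3=M[12]=-7
after ADD r3, r3, #17: r3=(-7)+17=10
after OR r3, r3, #13: r3=10|13=15
after LSR r3, r3, #1: r3=15>>1=7
after ADD r5, r5, #4: r5=12+4=16
after ADD r2, r2, #2: r2=11+2=13
CMP r2, #19  (cmp 13,19)
BNE start: taken
after LDR r3, [r5]: r3=M[16]=-4
after ADD r3, r3, #17: r3=(-4)+17=13
after OR r3, r3, #13: r3=13|13=13
after LSR r3, r3, #1: r3=13>>1=6
after ADD r5, r5, #4: r5=16+4=20
after ADD r2, r2, #2: r2=13+2=15
CMP r2, #19  (cmp 15,19)
BNE start: taken
after LDR r3, [r5]: r3=M[20]=10
after ADD r3, r3, #17: r3=10+17=27
after OR r3, r3, #13: r3=27|13=31
after LSR r3, r3, #1: r3=31>>1=15
after ADD r5, r5, #4: r5=20+4=24
after ADD r2, r2, #2: r2=15+2=17
CMP r2, #19  (cmp 17,19)
BNE start: taken
after LDR r3, [r5]: r3=M[24]=21
after ADD r3, r3, #17: r3=21+17=38
after OR r3, r3, #13: r3=38|13=47
after LSR r3, r3, #1: r3=47>>1=23
after ADD r5, r5, #4: r5=24+4=28
after ADD r2, r2, #2: r2=17+2=19
CMP r2, #19  (cmp 19,19)
BNE start: not taken
after AND r3, r3, #12: r3=23&12=4
STR r3, [4] → M[4]=4
halt.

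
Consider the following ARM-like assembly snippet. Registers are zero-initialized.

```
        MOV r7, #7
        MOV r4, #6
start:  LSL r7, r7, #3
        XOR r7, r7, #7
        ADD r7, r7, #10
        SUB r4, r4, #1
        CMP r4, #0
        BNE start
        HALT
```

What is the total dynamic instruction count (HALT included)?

MOV r7, #7 → r7=7
MOV r4, #6 → r4=6
LSL r7, r7, #3 → r7=7<<3=56
XOR r7, r7, #7 → r7=56^7=63
ADD r7, r7, #10 → r7=63+10=73
SUB r4, r4, #1 → r4=6-1=5
CMP r4, #0  (cmp 5,0)
BNE start: taken
LSL r7, r7, #3 → r7=73<<3=584
XOR r7, r7, #7 → r7=584^7=591
ADD r7, r7, #10 → r7=591+10=601
SUB r4, r4, #1 → r4=5-1=4
CMP r4, #0  (cmp 4,0)
BNE start: taken
LSL r7, r7, #3 → r7=601<<3=4808
XOR r7, r7, #7 → r7=4808^7=4815
ADD r7, r7, #10 → r7=4815+10=4825
SUB r4, r4, #1 → r4=4-1=3
CMP r4, #0  (cmp 3,0)
BNE start: taken
LSL r7, r7, #3 → r7=4825<<3=38600
XOR r7, r7, #7 → r7=38600^7=38607
ADD r7, r7, #10 → r7=38607+10=38617
SUB r4, r4, #1 → r4=3-1=2
CMP r4, #0  (cmp 2,0)
BNE start: taken
LSL r7, r7, #3 → r7=38617<<3=308936
XOR r7, r7, #7 → r7=308936^7=308943
ADD r7, r7, #10 → r7=308943+10=308953
SUB r4, r4, #1 → r4=2-1=1
CMP r4, #0  (cmp 1,0)
BNE start: taken
LSL r7, r7, #3 → r7=308953<<3=2471624
XOR r7, r7, #7 → r7=2471624^7=2471631
ADD r7, r7, #10 → r7=2471631+10=2471641
SUB r4, r4, #1 → r4=1-1=0
CMP r4, #0  (cmp 0,0)
BNE start: not taken
halt.
Total executed instructions: 39.

39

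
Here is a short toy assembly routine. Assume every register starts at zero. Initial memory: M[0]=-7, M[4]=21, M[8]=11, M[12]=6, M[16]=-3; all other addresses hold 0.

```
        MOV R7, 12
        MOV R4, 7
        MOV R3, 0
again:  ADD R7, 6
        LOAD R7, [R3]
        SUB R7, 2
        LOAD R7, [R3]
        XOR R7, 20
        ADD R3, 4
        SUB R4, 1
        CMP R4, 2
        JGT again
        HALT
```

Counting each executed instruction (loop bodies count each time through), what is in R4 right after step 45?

3

MOV R7, 12 → R7=12
MOV R4, 7 → R4=7
MOV R3, 0 → R3=0
ADD R7, 6 → R7=12+6=18
LOAD R7, [R3] → R7=M[0]=-7
SUB R7, 2 → R7=(-7)-2=-9
LOAD R7, [R3] → R7=M[0]=-7
XOR R7, 20 → R7=(-7)^20=-19
ADD R3, 4 → R3=0+4=4
SUB R4, 1 → R4=7-1=6
CMP R4, 2  (cmp 6,2)
JGT again: taken
ADD R7, 6 → R7=(-19)+6=-13
LOAD R7, [R3] → R7=M[4]=21
SUB R7, 2 → R7=21-2=19
LOAD R7, [R3] → R7=M[4]=21
XOR R7, 20 → R7=21^20=1
ADD R3, 4 → R3=4+4=8
SUB R4, 1 → R4=6-1=5
CMP R4, 2  (cmp 5,2)
JGT again: taken
ADD R7, 6 → R7=1+6=7
LOAD R7, [R3] → R7=M[8]=11
SUB R7, 2 → R7=11-2=9
LOAD R7, [R3] → R7=M[8]=11
XOR R7, 20 → R7=11^20=31
ADD R3, 4 → R3=8+4=12
SUB R4, 1 → R4=5-1=4
CMP R4, 2  (cmp 4,2)
JGT again: taken
ADD R7, 6 → R7=31+6=37
LOAD R7, [R3] → R7=M[12]=6
SUB R7, 2 → R7=6-2=4
LOAD R7, [R3] → R7=M[12]=6
XOR R7, 20 → R7=6^20=18
ADD R3, 4 → R3=12+4=16
SUB R4, 1 → R4=4-1=3
CMP R4, 2  (cmp 3,2)
JGT again: taken
ADD R7, 6 → R7=18+6=24
LOAD R7, [R3] → R7=M[16]=-3
SUB R7, 2 → R7=(-3)-2=-5
LOAD R7, [R3] → R7=M[16]=-3
XOR R7, 20 → R7=(-3)^20=-23
ADD R3, 4 → R3=16+4=20
After step 45: R4 = 3.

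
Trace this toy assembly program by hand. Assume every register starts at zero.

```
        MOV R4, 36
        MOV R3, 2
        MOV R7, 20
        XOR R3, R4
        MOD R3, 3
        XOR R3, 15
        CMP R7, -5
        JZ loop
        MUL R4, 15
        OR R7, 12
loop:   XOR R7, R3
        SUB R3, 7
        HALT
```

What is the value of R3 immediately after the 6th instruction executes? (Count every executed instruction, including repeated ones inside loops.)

R4=36
R3=2
R7=20
R3=2^36=38
R3=38%3=2
R3=2^15=13
After step 6: R3 = 13.

13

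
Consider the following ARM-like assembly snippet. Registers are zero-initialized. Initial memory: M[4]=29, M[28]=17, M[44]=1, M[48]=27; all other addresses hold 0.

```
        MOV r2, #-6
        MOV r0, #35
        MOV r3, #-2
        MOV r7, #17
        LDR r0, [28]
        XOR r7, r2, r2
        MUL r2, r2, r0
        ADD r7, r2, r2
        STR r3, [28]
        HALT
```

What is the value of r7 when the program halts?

-204

after MOV r2, #-6: r2=-6
after MOV r0, #35: r0=35
after MOV r3, #-2: r3=-2
after MOV r7, #17: r7=17
after LDR r0, [28]: r0=M[28]=17
after XOR r7, r2, r2: r7=(-6)^(-6)=0
after MUL r2, r2, r0: r2=(-6)*17=-102
after ADD r7, r2, r2: r7=(-102)+(-102)=-204
STR r3, [28] → M[28]=-2
halt.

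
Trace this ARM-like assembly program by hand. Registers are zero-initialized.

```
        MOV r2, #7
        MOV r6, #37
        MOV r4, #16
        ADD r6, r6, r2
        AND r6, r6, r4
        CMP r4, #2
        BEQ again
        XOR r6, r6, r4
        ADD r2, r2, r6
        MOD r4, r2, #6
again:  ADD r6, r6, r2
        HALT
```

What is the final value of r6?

39

MOV r2, #7 → r2=7
MOV r6, #37 → r6=37
MOV r4, #16 → r4=16
ADD r6, r6, r2 → r6=37+7=44
AND r6, r6, r4 → r6=44&16=0
CMP r4, #2  (cmp 16,2)
BEQ again: not taken
XOR r6, r6, r4 → r6=0^16=16
ADD r2, r2, r6 → r2=7+16=23
MOD r4, r2, #6 → r4=23%6=5
ADD r6, r6, r2 → r6=16+23=39
halt.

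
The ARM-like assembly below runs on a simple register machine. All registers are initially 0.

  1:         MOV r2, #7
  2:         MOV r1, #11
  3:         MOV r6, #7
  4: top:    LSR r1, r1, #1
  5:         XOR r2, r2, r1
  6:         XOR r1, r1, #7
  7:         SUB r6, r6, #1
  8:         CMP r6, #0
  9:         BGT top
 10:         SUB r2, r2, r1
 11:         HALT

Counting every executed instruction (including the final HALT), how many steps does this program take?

after MOV r2, #7: r2=7
after MOV r1, #11: r1=11
after MOV r6, #7: r6=7
after LSR r1, r1, #1: r1=11>>1=5
after XOR r2, r2, r1: r2=7^5=2
after XOR r1, r1, #7: r1=5^7=2
after SUB r6, r6, #1: r6=7-1=6
CMP r6, #0  (cmp 6,0)
BGT top: taken
after LSR r1, r1, #1: r1=2>>1=1
after XOR r2, r2, r1: r2=2^1=3
after XOR r1, r1, #7: r1=1^7=6
after SUB r6, r6, #1: r6=6-1=5
CMP r6, #0  (cmp 5,0)
BGT top: taken
after LSR r1, r1, #1: r1=6>>1=3
after XOR r2, r2, r1: r2=3^3=0
after XOR r1, r1, #7: r1=3^7=4
after SUB r6, r6, #1: r6=5-1=4
CMP r6, #0  (cmp 4,0)
BGT top: taken
after LSR r1, r1, #1: r1=4>>1=2
after XOR r2, r2, r1: r2=0^2=2
after XOR r1, r1, #7: r1=2^7=5
after SUB r6, r6, #1: r6=4-1=3
CMP r6, #0  (cmp 3,0)
BGT top: taken
after LSR r1, r1, #1: r1=5>>1=2
after XOR r2, r2, r1: r2=2^2=0
after XOR r1, r1, #7: r1=2^7=5
after SUB r6, r6, #1: r6=3-1=2
CMP r6, #0  (cmp 2,0)
BGT top: taken
after LSR r1, r1, #1: r1=5>>1=2
after XOR r2, r2, r1: r2=0^2=2
after XOR r1, r1, #7: r1=2^7=5
after SUB r6, r6, #1: r6=2-1=1
CMP r6, #0  (cmp 1,0)
BGT top: taken
after LSR r1, r1, #1: r1=5>>1=2
after XOR r2, r2, r1: r2=2^2=0
after XOR r1, r1, #7: r1=2^7=5
after SUB r6, r6, #1: r6=1-1=0
CMP r6, #0  (cmp 0,0)
BGT top: not taken
after SUB r2, r2, r1: r2=0-5=-5
halt.
Total executed instructions: 47.

47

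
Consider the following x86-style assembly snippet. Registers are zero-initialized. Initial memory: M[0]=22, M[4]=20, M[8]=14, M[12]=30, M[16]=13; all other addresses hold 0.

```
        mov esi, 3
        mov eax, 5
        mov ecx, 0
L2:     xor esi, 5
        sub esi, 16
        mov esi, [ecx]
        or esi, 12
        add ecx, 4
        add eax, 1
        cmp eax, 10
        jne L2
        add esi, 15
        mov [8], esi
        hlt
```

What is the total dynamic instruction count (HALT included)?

esi=3
eax=5
ecx=0
esi=3^5=6
esi=6-16=-10
esi=M[0]=22
esi=22|12=30
ecx=0+4=4
eax=5+1=6
cmp eax, 10  (cmp 6,10)
jne L2: taken
esi=30^5=27
esi=27-16=11
esi=M[4]=20
esi=20|12=28
ecx=4+4=8
eax=6+1=7
cmp eax, 10  (cmp 7,10)
jne L2: taken
esi=28^5=25
esi=25-16=9
esi=M[8]=14
esi=14|12=14
ecx=8+4=12
eax=7+1=8
cmp eax, 10  (cmp 8,10)
jne L2: taken
esi=14^5=11
esi=11-16=-5
esi=M[12]=30
esi=30|12=30
ecx=12+4=16
eax=8+1=9
cmp eax, 10  (cmp 9,10)
jne L2: taken
esi=30^5=27
esi=27-16=11
esi=M[16]=13
esi=13|12=13
ecx=16+4=20
eax=9+1=10
cmp eax, 10  (cmp 10,10)
jne L2: not taken
esi=13+15=28
mov [8], esi → M[8]=28
halt.
Total executed instructions: 46.

46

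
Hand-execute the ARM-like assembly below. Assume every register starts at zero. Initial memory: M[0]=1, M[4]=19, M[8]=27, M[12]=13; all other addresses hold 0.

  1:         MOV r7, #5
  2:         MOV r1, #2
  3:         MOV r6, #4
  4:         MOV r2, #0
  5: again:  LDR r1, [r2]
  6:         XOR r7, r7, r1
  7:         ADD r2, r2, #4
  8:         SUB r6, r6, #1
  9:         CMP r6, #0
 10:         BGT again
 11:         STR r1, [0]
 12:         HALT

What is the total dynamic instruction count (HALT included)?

r7=5
r1=2
r6=4
r2=0
r1=M[0]=1
r7=5^1=4
r2=0+4=4
r6=4-1=3
CMP r6, #0  (cmp 3,0)
BGT again: taken
r1=M[4]=19
r7=4^19=23
r2=4+4=8
r6=3-1=2
CMP r6, #0  (cmp 2,0)
BGT again: taken
r1=M[8]=27
r7=23^27=12
r2=8+4=12
r6=2-1=1
CMP r6, #0  (cmp 1,0)
BGT again: taken
r1=M[12]=13
r7=12^13=1
r2=12+4=16
r6=1-1=0
CMP r6, #0  (cmp 0,0)
BGT again: not taken
STR r1, [0] → M[0]=13
halt.
Total executed instructions: 30.

30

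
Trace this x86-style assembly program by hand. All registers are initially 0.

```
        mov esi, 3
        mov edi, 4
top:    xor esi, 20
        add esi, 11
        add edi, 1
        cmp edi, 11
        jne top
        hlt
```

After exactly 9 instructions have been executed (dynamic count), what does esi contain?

mov esi, 3 → esi=3
mov edi, 4 → edi=4
xor esi, 20 → esi=3^20=23
add esi, 11 → esi=23+11=34
add edi, 1 → edi=4+1=5
cmp edi, 11  (cmp 5,11)
jne top: taken
xor esi, 20 → esi=34^20=54
add esi, 11 → esi=54+11=65
After step 9: esi = 65.

65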